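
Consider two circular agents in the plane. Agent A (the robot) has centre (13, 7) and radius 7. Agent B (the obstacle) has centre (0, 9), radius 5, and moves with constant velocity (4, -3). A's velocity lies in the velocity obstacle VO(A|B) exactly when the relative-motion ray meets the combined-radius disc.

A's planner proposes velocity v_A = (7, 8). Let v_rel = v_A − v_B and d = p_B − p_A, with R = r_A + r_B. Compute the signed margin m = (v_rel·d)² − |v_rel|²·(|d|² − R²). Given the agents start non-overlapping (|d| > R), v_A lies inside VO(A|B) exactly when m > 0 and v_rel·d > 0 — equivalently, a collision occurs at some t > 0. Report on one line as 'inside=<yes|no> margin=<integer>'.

d = (-13, 2),  |d|² = 173;  R = 7+5 = 12,  c = 173−12² = 29
v_rel = (3, 11),  |v_rel|² = 130;  v_rel·d = (3)·(-13) + (11)·(2) = -17
130·t² + 34·t + 29 = 0  ⇒  m = (-17)² − 130·29 = -3481
m = -3481 < 0,  v_rel·d = -17 < 0  ⇒  outside

inside=no margin=-3481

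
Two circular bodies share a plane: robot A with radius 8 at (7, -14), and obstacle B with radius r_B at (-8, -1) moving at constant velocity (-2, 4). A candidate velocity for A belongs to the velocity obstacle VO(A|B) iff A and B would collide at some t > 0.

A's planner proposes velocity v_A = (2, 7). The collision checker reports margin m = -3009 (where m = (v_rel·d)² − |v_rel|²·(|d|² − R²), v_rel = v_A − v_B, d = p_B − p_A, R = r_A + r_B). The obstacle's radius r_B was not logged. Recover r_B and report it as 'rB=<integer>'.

m = -3009
d = (-15, 13);  v_rel = (4, 3),  |v_rel|² = 25
v_rel×d = (4)·(13) − (3)·(-15) = 97
since m = R²·25 − 97²:  R² = (9409 + -3009) / 25 = 256
R = √256 = 16  ⇒  r_B = 16 − 8 = 8

rB=8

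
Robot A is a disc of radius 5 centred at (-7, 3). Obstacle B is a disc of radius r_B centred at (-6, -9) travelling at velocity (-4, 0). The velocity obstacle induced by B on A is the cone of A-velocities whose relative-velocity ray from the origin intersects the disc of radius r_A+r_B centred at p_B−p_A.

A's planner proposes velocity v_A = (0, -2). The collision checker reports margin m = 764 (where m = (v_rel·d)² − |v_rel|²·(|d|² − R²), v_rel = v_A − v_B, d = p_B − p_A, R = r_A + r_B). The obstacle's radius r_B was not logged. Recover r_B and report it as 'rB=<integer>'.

m = 764
d = (1, -12);  v_rel = (4, -2),  |v_rel|² = 20
v_rel×d = (4)·(-12) − (-2)·(1) = -46
since m = R²·20 − (-46)²:  R² = (2116 + 764) / 20 = 144
R = √144 = 12  ⇒  r_B = 12 − 5 = 7

rB=7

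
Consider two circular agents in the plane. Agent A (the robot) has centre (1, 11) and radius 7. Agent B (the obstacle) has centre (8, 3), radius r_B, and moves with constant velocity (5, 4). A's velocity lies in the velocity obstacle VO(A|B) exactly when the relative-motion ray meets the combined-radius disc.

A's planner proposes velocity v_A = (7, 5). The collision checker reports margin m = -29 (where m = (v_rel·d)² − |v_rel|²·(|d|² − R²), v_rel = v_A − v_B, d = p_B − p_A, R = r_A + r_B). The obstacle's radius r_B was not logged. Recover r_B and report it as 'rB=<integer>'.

m = -29
d = (7, -8);  v_rel = (2, 1),  |v_rel|² = 5
v_rel×d = (2)·(-8) − (1)·(7) = -23
since m = R²·5 − (-23)²:  R² = (529 + -29) / 5 = 100
R = √100 = 10  ⇒  r_B = 10 − 7 = 3

rB=3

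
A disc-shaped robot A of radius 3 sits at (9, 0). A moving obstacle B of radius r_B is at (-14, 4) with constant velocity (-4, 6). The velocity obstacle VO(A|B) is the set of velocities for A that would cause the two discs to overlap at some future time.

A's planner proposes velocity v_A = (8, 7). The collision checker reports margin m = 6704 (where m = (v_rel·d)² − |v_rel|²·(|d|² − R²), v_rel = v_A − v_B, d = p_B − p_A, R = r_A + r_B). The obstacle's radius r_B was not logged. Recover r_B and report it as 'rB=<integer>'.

m = 6704
d = (-23, 4);  v_rel = (12, 1),  |v_rel|² = 145
v_rel×d = (12)·(4) − (1)·(-23) = 71
since m = R²·145 − 71²:  R² = (5041 + 6704) / 145 = 81
R = √81 = 9  ⇒  r_B = 9 − 3 = 6

rB=6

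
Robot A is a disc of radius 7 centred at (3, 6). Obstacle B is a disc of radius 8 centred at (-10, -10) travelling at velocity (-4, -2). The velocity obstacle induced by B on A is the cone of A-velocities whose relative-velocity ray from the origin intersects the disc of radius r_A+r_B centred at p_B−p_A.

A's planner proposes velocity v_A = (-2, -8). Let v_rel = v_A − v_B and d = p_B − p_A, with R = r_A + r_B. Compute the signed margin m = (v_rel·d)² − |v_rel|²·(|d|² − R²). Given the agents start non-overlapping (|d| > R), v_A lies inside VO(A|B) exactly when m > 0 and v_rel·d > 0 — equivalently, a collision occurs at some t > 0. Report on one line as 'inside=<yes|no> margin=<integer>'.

d = (-13, -16),  |d|² = 425;  R = 7+8 = 15,  c = 425−15² = 200
v_rel = (2, -6),  |v_rel|² = 40;  v_rel·d = (2)·(-13) + (-6)·(-16) = 70
40·t² − 140·t + 200 = 0  ⇒  m = 70² − 40·200 = -3100
m = -3100 < 0,  v_rel·d = 70 > 0  ⇒  outside

inside=no margin=-3100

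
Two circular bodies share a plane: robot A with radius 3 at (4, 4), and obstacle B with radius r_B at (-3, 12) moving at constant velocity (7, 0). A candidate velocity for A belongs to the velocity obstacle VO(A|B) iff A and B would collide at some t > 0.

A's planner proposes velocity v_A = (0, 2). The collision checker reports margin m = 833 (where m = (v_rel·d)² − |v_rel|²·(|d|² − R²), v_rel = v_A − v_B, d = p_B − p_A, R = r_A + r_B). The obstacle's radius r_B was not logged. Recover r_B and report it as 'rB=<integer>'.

m = 833
d = (-7, 8);  v_rel = (-7, 2),  |v_rel|² = 53
v_rel×d = (-7)·(8) − (2)·(-7) = -42
since m = R²·53 − (-42)²:  R² = (1764 + 833) / 53 = 49
R = √49 = 7  ⇒  r_B = 7 − 3 = 4

rB=4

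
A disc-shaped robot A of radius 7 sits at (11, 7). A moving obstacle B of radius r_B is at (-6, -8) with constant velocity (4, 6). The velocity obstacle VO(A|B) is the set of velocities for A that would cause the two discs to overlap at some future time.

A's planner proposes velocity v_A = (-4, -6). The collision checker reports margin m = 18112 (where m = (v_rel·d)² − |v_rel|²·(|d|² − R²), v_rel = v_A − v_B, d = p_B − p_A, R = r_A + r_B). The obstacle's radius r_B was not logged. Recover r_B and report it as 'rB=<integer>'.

m = 18112
d = (-17, -15);  v_rel = (-8, -12),  |v_rel|² = 208
v_rel×d = (-8)·(-15) − (-12)·(-17) = -84
since m = R²·208 − (-84)²:  R² = (7056 + 18112) / 208 = 121
R = √121 = 11  ⇒  r_B = 11 − 7 = 4

rB=4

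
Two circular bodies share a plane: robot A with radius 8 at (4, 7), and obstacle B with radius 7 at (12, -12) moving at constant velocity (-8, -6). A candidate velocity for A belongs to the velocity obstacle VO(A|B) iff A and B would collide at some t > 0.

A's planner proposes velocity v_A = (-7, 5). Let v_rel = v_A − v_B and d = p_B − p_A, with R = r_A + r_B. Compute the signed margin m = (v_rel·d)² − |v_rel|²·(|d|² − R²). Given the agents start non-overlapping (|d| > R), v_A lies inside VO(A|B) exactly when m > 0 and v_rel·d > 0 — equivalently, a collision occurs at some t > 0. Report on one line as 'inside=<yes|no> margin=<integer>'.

d = (8, -19),  |d|² = 425;  R = 8+7 = 15,  c = 425−15² = 200
v_rel = (1, 11),  |v_rel|² = 122;  v_rel·d = (1)·(8) + (11)·(-19) = -201
122·t² + 402·t + 200 = 0  ⇒  m = (-201)² − 122·200 = 16001
m = 16001 > 0,  v_rel·d = -201 < 0  ⇒  outside

inside=no margin=16001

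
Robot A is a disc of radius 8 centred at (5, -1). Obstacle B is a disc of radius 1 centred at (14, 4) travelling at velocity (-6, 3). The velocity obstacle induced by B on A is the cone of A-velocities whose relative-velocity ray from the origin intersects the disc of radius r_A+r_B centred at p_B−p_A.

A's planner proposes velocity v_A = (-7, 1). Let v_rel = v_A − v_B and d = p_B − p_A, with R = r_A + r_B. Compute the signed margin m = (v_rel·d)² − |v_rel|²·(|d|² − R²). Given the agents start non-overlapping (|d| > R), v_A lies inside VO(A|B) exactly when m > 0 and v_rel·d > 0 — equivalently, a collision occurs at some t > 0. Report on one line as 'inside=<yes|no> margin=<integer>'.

d = (9, 5),  |d|² = 106;  R = 8+1 = 9,  c = 106−9² = 25
v_rel = (-1, -2),  |v_rel|² = 5;  v_rel·d = (-1)·(9) + (-2)·(5) = -19
5·t² + 38·t + 25 = 0  ⇒  m = (-19)² − 5·25 = 236
m = 236 > 0,  v_rel·d = -19 < 0  ⇒  outside

inside=no margin=236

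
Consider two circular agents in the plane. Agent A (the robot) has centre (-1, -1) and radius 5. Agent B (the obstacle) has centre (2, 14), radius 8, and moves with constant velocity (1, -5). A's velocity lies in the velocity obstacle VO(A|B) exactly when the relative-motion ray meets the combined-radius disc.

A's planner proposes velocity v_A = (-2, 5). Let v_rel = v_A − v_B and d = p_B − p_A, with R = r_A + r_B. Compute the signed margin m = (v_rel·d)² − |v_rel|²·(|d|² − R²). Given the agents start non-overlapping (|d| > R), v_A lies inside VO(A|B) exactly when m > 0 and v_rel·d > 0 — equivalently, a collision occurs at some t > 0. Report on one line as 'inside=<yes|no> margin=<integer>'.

d = (3, 15),  |d|² = 234;  R = 5+8 = 13,  c = 234−13² = 65
v_rel = (-3, 10),  |v_rel|² = 109;  v_rel·d = (-3)·(3) + (10)·(15) = 141
109·t² − 282·t + 65 = 0  ⇒  m = 141² − 109·65 = 12796
m = 12796 > 0,  v_rel·d = 141 > 0  ⇒  inside

inside=yes margin=12796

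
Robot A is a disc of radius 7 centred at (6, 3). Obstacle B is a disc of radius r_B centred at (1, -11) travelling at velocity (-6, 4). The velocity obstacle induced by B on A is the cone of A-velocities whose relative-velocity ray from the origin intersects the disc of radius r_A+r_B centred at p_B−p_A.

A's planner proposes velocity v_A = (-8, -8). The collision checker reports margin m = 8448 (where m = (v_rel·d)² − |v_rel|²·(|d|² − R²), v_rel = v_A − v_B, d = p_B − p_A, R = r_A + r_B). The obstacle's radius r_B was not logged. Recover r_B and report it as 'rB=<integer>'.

m = 8448
d = (-5, -14);  v_rel = (-2, -12),  |v_rel|² = 148
v_rel×d = (-2)·(-14) − (-12)·(-5) = -32
since m = R²·148 − (-32)²:  R² = (1024 + 8448) / 148 = 64
R = √64 = 8  ⇒  r_B = 8 − 7 = 1

rB=1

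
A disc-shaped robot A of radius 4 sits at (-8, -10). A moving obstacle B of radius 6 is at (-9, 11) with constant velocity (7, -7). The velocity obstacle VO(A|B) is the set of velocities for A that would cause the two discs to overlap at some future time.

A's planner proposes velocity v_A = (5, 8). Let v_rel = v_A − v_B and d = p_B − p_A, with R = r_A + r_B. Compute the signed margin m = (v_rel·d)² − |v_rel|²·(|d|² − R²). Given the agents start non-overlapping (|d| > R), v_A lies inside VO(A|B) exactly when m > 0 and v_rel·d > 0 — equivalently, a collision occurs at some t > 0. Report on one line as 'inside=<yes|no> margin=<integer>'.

d = (-1, 21),  |d|² = 442;  R = 4+6 = 10,  c = 442−10² = 342
v_rel = (-2, 15),  |v_rel|² = 229;  v_rel·d = (-2)·(-1) + (15)·(21) = 317
229·t² − 634·t + 342 = 0  ⇒  m = 317² − 229·342 = 22171
m = 22171 > 0,  v_rel·d = 317 > 0  ⇒  inside

inside=yes margin=22171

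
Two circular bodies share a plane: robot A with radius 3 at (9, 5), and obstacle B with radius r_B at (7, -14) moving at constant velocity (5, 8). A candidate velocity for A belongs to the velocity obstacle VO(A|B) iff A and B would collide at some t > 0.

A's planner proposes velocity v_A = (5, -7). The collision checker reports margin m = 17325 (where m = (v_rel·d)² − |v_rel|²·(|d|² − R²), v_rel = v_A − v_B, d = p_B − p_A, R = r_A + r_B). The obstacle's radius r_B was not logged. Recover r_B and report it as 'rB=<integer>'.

m = 17325
d = (-2, -19);  v_rel = (0, -15),  |v_rel|² = 225
v_rel×d = (0)·(-19) − (-15)·(-2) = -30
since m = R²·225 − (-30)²:  R² = (900 + 17325) / 225 = 81
R = √81 = 9  ⇒  r_B = 9 − 3 = 6

rB=6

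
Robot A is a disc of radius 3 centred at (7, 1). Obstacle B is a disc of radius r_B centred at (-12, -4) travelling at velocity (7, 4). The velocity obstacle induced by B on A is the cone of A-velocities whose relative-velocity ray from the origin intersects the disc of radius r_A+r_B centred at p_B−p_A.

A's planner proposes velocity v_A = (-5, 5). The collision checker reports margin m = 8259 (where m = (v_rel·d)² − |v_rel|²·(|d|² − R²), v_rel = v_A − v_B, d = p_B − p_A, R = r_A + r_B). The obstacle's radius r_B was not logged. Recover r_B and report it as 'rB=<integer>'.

m = 8259
d = (-19, -5);  v_rel = (-12, 1),  |v_rel|² = 145
v_rel×d = (-12)·(-5) − (1)·(-19) = 79
since m = R²·145 − 79²:  R² = (6241 + 8259) / 145 = 100
R = √100 = 10  ⇒  r_B = 10 − 3 = 7

rB=7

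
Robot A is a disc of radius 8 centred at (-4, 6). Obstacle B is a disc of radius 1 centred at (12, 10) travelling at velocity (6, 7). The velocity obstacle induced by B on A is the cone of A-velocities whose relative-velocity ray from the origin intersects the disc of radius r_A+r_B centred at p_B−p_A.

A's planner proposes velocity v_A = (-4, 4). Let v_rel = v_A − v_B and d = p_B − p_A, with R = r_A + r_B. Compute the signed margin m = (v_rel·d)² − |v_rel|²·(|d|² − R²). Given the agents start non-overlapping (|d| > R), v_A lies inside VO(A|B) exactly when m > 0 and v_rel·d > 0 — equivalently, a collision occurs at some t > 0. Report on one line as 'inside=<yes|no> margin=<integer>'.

d = (16, 4),  |d|² = 272;  R = 8+1 = 9,  c = 272−9² = 191
v_rel = (-10, -3),  |v_rel|² = 109;  v_rel·d = (-10)·(16) + (-3)·(4) = -172
109·t² + 344·t + 191 = 0  ⇒  m = (-172)² − 109·191 = 8765
m = 8765 > 0,  v_rel·d = -172 < 0  ⇒  outside

inside=no margin=8765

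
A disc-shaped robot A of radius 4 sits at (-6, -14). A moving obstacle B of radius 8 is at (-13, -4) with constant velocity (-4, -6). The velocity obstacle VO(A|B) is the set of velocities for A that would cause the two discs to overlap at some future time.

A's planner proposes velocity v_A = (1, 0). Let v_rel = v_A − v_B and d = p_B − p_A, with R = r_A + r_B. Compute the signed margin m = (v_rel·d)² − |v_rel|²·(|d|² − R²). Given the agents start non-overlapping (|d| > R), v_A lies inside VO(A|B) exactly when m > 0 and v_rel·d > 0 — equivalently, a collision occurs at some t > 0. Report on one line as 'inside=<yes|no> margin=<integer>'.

d = (-7, 10),  |d|² = 149;  R = 4+8 = 12,  c = 149−12² = 5
v_rel = (5, 6),  |v_rel|² = 61;  v_rel·d = (5)·(-7) + (6)·(10) = 25
61·t² − 50·t + 5 = 0  ⇒  m = 25² − 61·5 = 320
m = 320 > 0,  v_rel·d = 25 > 0  ⇒  inside

inside=yes margin=320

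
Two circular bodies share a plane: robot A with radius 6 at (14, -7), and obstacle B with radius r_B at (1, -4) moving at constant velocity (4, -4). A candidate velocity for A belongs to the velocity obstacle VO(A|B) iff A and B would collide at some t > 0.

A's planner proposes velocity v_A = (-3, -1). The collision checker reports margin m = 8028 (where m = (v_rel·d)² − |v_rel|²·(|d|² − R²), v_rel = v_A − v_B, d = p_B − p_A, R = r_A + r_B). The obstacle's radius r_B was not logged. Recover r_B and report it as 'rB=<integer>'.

m = 8028
d = (-13, 3);  v_rel = (-7, 3),  |v_rel|² = 58
v_rel×d = (-7)·(3) − (3)·(-13) = 18
since m = R²·58 − 18²:  R² = (324 + 8028) / 58 = 144
R = √144 = 12  ⇒  r_B = 12 − 6 = 6

rB=6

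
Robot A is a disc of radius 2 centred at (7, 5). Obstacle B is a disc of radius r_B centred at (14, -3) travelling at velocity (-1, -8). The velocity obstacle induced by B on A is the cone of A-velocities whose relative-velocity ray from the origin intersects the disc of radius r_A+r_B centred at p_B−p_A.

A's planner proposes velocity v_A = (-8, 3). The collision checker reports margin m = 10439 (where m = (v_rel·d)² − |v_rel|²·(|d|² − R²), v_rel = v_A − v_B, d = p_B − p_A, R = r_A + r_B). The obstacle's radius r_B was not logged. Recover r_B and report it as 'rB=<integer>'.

m = 10439
d = (7, -8);  v_rel = (-7, 11),  |v_rel|² = 170
v_rel×d = (-7)·(-8) − (11)·(7) = -21
since m = R²·170 − (-21)²:  R² = (441 + 10439) / 170 = 64
R = √64 = 8  ⇒  r_B = 8 − 2 = 6

rB=6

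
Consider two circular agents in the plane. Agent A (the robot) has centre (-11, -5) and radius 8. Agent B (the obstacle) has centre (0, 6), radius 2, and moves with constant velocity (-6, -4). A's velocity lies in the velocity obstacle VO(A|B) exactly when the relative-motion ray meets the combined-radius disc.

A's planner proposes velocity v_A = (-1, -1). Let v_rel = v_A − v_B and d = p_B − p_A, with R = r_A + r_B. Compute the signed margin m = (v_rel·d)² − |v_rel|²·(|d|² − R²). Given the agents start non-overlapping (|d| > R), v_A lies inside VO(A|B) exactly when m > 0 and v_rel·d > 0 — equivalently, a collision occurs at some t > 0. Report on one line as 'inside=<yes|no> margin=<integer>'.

d = (11, 11),  |d|² = 242;  R = 8+2 = 10,  c = 242−10² = 142
v_rel = (5, 3),  |v_rel|² = 34;  v_rel·d = (5)·(11) + (3)·(11) = 88
34·t² − 176·t + 142 = 0  ⇒  m = 88² − 34·142 = 2916
m = 2916 > 0,  v_rel·d = 88 > 0  ⇒  inside

inside=yes margin=2916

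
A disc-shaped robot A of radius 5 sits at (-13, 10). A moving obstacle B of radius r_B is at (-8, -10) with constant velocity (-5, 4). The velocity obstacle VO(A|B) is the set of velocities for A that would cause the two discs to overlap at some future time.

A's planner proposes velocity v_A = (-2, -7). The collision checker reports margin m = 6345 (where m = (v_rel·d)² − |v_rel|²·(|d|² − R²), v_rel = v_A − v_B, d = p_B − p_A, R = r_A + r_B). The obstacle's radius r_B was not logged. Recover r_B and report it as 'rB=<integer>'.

m = 6345
d = (5, -20);  v_rel = (3, -11),  |v_rel|² = 130
v_rel×d = (3)·(-20) − (-11)·(5) = -5
since m = R²·130 − (-5)²:  R² = (25 + 6345) / 130 = 49
R = √49 = 7  ⇒  r_B = 7 − 5 = 2

rB=2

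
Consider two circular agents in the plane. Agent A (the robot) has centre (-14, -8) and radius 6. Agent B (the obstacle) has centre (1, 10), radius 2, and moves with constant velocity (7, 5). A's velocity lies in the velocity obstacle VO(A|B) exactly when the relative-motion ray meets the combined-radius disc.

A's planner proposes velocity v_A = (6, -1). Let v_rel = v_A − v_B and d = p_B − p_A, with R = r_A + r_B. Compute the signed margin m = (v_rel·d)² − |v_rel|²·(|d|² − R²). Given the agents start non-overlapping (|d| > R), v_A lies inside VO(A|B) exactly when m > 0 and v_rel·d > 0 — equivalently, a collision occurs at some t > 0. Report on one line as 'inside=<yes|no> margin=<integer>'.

d = (15, 18),  |d|² = 549;  R = 6+2 = 8,  c = 549−8² = 485
v_rel = (-1, -6),  |v_rel|² = 37;  v_rel·d = (-1)·(15) + (-6)·(18) = -123
37·t² + 246·t + 485 = 0  ⇒  m = (-123)² − 37·485 = -2816
m = -2816 < 0,  v_rel·d = -123 < 0  ⇒  outside

inside=no margin=-2816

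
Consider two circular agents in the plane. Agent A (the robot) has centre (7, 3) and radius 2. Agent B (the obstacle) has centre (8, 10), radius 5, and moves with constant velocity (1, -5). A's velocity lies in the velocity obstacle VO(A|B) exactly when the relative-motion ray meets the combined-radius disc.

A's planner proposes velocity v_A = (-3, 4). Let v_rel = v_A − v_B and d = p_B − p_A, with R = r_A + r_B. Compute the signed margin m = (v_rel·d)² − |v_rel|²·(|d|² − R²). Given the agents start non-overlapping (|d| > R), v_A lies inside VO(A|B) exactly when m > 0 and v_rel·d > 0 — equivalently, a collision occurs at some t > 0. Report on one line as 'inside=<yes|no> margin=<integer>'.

d = (1, 7),  |d|² = 50;  R = 2+5 = 7,  c = 50−7² = 1
v_rel = (-4, 9),  |v_rel|² = 97;  v_rel·d = (-4)·(1) + (9)·(7) = 59
97·t² − 118·t + 1 = 0  ⇒  m = 59² − 97·1 = 3384
m = 3384 > 0,  v_rel·d = 59 > 0  ⇒  inside

inside=yes margin=3384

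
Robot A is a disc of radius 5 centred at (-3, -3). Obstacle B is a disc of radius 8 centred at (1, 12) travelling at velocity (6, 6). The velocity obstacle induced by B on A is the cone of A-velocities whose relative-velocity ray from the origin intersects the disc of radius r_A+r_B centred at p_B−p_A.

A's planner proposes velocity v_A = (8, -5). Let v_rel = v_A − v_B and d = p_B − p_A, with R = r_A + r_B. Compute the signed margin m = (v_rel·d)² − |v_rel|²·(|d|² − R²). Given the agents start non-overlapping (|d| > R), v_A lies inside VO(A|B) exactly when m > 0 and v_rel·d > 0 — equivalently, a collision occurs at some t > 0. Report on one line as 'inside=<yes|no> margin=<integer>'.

d = (4, 15),  |d|² = 241;  R = 5+8 = 13,  c = 241−13² = 72
v_rel = (2, -11),  |v_rel|² = 125;  v_rel·d = (2)·(4) + (-11)·(15) = -157
125·t² + 314·t + 72 = 0  ⇒  m = (-157)² − 125·72 = 15649
m = 15649 > 0,  v_rel·d = -157 < 0  ⇒  outside

inside=no margin=15649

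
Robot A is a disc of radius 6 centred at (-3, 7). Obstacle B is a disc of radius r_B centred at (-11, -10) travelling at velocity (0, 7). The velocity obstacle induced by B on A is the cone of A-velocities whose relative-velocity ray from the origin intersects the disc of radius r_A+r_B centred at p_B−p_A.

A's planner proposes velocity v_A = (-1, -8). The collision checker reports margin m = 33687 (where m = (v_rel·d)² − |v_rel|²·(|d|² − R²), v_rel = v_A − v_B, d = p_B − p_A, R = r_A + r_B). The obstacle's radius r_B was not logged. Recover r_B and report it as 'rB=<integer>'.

m = 33687
d = (-8, -17);  v_rel = (-1, -15),  |v_rel|² = 226
v_rel×d = (-1)·(-17) − (-15)·(-8) = -103
since m = R²·226 − (-103)²:  R² = (10609 + 33687) / 226 = 196
R = √196 = 14  ⇒  r_B = 14 − 6 = 8

rB=8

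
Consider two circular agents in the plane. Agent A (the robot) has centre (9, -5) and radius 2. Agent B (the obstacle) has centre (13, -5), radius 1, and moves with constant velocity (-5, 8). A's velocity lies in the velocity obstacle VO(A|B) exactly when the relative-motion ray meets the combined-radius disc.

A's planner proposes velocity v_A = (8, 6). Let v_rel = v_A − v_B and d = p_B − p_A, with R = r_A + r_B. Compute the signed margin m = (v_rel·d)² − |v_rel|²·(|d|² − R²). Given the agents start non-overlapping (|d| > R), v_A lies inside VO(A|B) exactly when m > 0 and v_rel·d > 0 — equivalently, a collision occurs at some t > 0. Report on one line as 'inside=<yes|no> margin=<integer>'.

d = (4, 0),  |d|² = 16;  R = 2+1 = 3,  c = 16−3² = 7
v_rel = (13, -2),  |v_rel|² = 173;  v_rel·d = (13)·(4) + (-2)·(0) = 52
173·t² − 104·t + 7 = 0  ⇒  m = 52² − 173·7 = 1493
m = 1493 > 0,  v_rel·d = 52 > 0  ⇒  inside

inside=yes margin=1493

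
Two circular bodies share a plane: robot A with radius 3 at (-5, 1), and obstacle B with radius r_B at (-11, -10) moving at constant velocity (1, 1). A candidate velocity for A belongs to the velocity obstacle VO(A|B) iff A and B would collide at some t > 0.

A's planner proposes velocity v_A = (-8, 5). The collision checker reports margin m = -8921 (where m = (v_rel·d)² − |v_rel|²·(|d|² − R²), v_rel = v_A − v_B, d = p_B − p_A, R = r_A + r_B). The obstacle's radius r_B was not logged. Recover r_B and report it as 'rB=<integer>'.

m = -8921
d = (-6, -11);  v_rel = (-9, 4),  |v_rel|² = 97
v_rel×d = (-9)·(-11) − (4)·(-6) = 123
since m = R²·97 − 123²:  R² = (15129 + -8921) / 97 = 64
R = √64 = 8  ⇒  r_B = 8 − 3 = 5

rB=5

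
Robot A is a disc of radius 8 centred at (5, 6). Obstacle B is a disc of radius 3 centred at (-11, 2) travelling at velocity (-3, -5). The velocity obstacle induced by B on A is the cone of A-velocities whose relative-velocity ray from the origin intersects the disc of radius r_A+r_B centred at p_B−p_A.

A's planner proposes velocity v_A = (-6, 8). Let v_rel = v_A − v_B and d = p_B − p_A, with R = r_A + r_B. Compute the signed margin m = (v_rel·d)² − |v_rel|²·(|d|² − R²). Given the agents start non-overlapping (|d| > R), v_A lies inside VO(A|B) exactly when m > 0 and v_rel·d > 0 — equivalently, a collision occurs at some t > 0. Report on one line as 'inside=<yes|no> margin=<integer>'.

d = (-16, -4),  |d|² = 272;  R = 8+3 = 11,  c = 272−11² = 151
v_rel = (-3, 13),  |v_rel|² = 178;  v_rel·d = (-3)·(-16) + (13)·(-4) = -4
178·t² + 8·t + 151 = 0  ⇒  m = (-4)² − 178·151 = -26862
m = -26862 < 0,  v_rel·d = -4 < 0  ⇒  outside

inside=no margin=-26862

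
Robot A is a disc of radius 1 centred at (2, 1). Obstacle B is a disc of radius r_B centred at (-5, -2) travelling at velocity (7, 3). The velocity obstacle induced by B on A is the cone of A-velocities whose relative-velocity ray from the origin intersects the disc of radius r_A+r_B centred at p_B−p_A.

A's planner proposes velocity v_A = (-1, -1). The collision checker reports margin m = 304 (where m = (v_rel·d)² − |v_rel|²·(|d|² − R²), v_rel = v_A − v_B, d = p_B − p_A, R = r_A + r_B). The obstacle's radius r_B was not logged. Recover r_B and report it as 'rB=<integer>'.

m = 304
d = (-7, -3);  v_rel = (-8, -4),  |v_rel|² = 80
v_rel×d = (-8)·(-3) − (-4)·(-7) = -4
since m = R²·80 − (-4)²:  R² = (16 + 304) / 80 = 4
R = √4 = 2  ⇒  r_B = 2 − 1 = 1

rB=1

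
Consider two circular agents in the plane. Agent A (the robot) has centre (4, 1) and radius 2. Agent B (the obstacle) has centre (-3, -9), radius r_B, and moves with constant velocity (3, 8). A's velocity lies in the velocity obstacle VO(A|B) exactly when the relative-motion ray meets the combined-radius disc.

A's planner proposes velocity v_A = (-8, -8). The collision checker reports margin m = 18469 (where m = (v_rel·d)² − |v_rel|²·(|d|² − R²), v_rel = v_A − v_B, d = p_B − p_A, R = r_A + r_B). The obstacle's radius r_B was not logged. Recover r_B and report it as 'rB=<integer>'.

m = 18469
d = (-7, -10);  v_rel = (-11, -16),  |v_rel|² = 377
v_rel×d = (-11)·(-10) − (-16)·(-7) = -2
since m = R²·377 − (-2)²:  R² = (4 + 18469) / 377 = 49
R = √49 = 7  ⇒  r_B = 7 − 2 = 5

rB=5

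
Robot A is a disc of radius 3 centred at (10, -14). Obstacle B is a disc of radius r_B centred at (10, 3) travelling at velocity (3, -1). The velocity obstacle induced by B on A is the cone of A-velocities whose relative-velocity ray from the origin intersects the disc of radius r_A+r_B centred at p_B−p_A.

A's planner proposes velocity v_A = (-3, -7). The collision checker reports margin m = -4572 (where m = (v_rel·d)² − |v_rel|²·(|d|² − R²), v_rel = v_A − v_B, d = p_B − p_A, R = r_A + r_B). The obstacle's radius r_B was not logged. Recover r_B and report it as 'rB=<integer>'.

m = -4572
d = (0, 17);  v_rel = (-6, -6),  |v_rel|² = 72
v_rel×d = (-6)·(17) − (-6)·(0) = -102
since m = R²·72 − (-102)²:  R² = (10404 + -4572) / 72 = 81
R = √81 = 9  ⇒  r_B = 9 − 3 = 6

rB=6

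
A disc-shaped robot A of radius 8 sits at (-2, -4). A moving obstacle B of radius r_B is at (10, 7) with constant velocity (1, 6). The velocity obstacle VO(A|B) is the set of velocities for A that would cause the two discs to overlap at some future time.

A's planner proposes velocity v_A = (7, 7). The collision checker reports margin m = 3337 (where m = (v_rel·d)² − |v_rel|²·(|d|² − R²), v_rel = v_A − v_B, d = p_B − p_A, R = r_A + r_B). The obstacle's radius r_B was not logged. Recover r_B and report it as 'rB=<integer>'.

m = 3337
d = (12, 11);  v_rel = (6, 1),  |v_rel|² = 37
v_rel×d = (6)·(11) − (1)·(12) = 54
since m = R²·37 − 54²:  R² = (2916 + 3337) / 37 = 169
R = √169 = 13  ⇒  r_B = 13 − 8 = 5

rB=5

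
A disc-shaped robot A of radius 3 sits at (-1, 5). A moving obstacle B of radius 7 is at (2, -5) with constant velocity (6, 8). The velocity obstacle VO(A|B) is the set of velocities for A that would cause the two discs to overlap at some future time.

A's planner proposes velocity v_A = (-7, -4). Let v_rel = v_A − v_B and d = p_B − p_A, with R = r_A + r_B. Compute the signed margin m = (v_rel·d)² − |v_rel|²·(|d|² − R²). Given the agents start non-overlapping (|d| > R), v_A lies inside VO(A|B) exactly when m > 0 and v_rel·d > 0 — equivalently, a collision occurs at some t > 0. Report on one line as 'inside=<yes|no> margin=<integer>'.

d = (3, -10),  |d|² = 109;  R = 3+7 = 10,  c = 109−10² = 9
v_rel = (-13, -12),  |v_rel|² = 313;  v_rel·d = (-13)·(3) + (-12)·(-10) = 81
313·t² − 162·t + 9 = 0  ⇒  m = 81² − 313·9 = 3744
m = 3744 > 0,  v_rel·d = 81 > 0  ⇒  inside

inside=yes margin=3744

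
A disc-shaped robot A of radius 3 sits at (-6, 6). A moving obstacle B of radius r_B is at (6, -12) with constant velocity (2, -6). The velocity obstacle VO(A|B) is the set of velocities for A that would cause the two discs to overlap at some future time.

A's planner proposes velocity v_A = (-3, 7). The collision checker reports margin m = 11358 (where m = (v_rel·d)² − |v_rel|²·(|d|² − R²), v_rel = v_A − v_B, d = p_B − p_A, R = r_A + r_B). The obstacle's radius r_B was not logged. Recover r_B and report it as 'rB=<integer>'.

m = 11358
d = (12, -18);  v_rel = (-5, 13),  |v_rel|² = 194
v_rel×d = (-5)·(-18) − (13)·(12) = -66
since m = R²·194 − (-66)²:  R² = (4356 + 11358) / 194 = 81
R = √81 = 9  ⇒  r_B = 9 − 3 = 6

rB=6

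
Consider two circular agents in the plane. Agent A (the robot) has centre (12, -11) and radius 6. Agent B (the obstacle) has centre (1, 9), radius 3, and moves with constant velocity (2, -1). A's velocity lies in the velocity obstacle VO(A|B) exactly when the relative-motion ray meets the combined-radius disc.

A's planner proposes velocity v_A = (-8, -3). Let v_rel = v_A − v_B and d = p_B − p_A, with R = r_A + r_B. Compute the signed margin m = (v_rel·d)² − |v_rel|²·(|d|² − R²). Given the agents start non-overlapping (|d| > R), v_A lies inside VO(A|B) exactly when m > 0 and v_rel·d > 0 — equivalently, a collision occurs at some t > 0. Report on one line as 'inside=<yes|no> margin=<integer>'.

d = (-11, 20),  |d|² = 521;  R = 6+3 = 9,  c = 521−9² = 440
v_rel = (-10, -2),  |v_rel|² = 104;  v_rel·d = (-10)·(-11) + (-2)·(20) = 70
104·t² − 140·t + 440 = 0  ⇒  m = 70² − 104·440 = -40860
m = -40860 < 0,  v_rel·d = 70 > 0  ⇒  outside

inside=no margin=-40860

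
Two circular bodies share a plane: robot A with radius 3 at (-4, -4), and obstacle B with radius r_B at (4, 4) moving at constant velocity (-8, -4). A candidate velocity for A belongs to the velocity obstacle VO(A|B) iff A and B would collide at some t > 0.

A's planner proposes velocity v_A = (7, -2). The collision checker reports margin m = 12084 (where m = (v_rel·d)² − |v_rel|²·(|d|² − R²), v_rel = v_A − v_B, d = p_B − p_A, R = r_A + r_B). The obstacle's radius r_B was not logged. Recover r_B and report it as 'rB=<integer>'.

m = 12084
d = (8, 8);  v_rel = (15, 2),  |v_rel|² = 229
v_rel×d = (15)·(8) − (2)·(8) = 104
since m = R²·229 − 104²:  R² = (10816 + 12084) / 229 = 100
R = √100 = 10  ⇒  r_B = 10 − 3 = 7

rB=7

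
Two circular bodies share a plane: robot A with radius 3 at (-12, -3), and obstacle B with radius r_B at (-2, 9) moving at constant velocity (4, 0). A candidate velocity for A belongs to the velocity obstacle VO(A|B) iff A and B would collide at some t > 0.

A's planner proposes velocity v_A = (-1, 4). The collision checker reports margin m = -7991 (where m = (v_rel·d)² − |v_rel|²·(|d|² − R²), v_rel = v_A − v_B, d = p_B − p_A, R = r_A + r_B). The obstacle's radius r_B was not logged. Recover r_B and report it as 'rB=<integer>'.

m = -7991
d = (10, 12);  v_rel = (-5, 4),  |v_rel|² = 41
v_rel×d = (-5)·(12) − (4)·(10) = -100
since m = R²·41 − (-100)²:  R² = (10000 + -7991) / 41 = 49
R = √49 = 7  ⇒  r_B = 7 − 3 = 4

rB=4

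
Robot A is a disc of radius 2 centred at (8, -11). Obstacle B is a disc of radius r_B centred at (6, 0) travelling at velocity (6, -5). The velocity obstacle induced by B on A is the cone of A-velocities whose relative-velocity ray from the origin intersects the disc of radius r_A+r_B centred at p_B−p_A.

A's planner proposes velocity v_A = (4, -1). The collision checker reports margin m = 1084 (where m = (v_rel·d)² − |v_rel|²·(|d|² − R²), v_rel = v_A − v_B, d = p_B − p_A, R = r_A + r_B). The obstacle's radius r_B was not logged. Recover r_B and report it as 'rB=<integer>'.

m = 1084
d = (-2, 11);  v_rel = (-2, 4),  |v_rel|² = 20
v_rel×d = (-2)·(11) − (4)·(-2) = -14
since m = R²·20 − (-14)²:  R² = (196 + 1084) / 20 = 64
R = √64 = 8  ⇒  r_B = 8 − 2 = 6

rB=6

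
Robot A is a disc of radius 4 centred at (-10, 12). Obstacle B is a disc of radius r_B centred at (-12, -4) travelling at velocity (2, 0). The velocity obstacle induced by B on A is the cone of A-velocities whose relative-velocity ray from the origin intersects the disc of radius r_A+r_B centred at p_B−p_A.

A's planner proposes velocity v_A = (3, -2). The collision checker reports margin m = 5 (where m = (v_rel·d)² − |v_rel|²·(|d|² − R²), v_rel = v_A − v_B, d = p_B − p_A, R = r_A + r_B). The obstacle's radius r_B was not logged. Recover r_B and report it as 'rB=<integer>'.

m = 5
d = (-2, -16);  v_rel = (1, -2),  |v_rel|² = 5
v_rel×d = (1)·(-16) − (-2)·(-2) = -20
since m = R²·5 − (-20)²:  R² = (400 + 5) / 5 = 81
R = √81 = 9  ⇒  r_B = 9 − 4 = 5

rB=5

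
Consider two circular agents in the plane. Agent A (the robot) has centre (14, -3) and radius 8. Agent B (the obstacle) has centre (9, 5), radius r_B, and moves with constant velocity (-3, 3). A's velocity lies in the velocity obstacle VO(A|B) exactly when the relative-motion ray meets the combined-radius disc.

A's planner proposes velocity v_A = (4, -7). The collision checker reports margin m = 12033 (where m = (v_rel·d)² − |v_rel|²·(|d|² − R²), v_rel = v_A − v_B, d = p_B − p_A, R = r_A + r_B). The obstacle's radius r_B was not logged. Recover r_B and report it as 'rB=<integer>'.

m = 12033
d = (-5, 8);  v_rel = (7, -10),  |v_rel|² = 149
v_rel×d = (7)·(8) − (-10)·(-5) = 6
since m = R²·149 − 6²:  R² = (36 + 12033) / 149 = 81
R = √81 = 9  ⇒  r_B = 9 − 8 = 1

rB=1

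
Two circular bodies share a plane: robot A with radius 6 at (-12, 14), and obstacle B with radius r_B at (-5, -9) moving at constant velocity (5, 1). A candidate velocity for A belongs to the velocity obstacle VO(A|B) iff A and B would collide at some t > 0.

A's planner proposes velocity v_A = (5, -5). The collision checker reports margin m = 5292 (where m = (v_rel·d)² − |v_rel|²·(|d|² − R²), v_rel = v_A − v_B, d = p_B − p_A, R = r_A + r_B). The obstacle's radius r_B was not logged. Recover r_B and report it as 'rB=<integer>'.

m = 5292
d = (7, -23);  v_rel = (0, -6),  |v_rel|² = 36
v_rel×d = (0)·(-23) − (-6)·(7) = 42
since m = R²·36 − 42²:  R² = (1764 + 5292) / 36 = 196
R = √196 = 14  ⇒  r_B = 14 − 6 = 8

rB=8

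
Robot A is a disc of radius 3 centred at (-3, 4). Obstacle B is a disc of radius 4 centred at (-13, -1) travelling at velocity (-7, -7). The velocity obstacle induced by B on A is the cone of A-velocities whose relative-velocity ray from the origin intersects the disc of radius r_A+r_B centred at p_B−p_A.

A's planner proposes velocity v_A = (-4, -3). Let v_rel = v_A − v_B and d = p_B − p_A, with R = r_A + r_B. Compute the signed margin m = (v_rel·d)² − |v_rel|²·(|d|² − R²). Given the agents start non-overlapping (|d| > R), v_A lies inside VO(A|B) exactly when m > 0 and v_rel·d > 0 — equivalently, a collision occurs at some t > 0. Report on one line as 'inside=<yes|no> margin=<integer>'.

d = (-10, -5),  |d|² = 125;  R = 3+4 = 7,  c = 125−7² = 76
v_rel = (3, 4),  |v_rel|² = 25;  v_rel·d = (3)·(-10) + (4)·(-5) = -50
25·t² + 100·t + 76 = 0  ⇒  m = (-50)² − 25·76 = 600
m = 600 > 0,  v_rel·d = -50 < 0  ⇒  outside

inside=no margin=600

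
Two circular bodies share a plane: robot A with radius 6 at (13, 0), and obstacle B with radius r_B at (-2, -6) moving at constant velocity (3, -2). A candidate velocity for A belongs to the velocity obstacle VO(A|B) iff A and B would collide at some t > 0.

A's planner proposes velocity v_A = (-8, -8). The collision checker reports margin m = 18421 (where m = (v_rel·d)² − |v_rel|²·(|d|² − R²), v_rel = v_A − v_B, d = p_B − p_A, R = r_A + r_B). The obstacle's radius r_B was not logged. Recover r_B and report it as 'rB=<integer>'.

m = 18421
d = (-15, -6);  v_rel = (-11, -6),  |v_rel|² = 157
v_rel×d = (-11)·(-6) − (-6)·(-15) = -24
since m = R²·157 − (-24)²:  R² = (576 + 18421) / 157 = 121
R = √121 = 11  ⇒  r_B = 11 − 6 = 5

rB=5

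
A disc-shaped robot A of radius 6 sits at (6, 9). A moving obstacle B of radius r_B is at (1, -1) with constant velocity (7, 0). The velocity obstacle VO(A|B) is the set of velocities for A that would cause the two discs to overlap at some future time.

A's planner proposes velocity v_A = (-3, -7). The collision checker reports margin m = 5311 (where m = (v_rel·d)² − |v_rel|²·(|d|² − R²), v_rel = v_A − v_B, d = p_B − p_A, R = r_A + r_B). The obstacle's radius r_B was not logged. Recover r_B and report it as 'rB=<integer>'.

m = 5311
d = (-5, -10);  v_rel = (-10, -7),  |v_rel|² = 149
v_rel×d = (-10)·(-10) − (-7)·(-5) = 65
since m = R²·149 − 65²:  R² = (4225 + 5311) / 149 = 64
R = √64 = 8  ⇒  r_B = 8 − 6 = 2

rB=2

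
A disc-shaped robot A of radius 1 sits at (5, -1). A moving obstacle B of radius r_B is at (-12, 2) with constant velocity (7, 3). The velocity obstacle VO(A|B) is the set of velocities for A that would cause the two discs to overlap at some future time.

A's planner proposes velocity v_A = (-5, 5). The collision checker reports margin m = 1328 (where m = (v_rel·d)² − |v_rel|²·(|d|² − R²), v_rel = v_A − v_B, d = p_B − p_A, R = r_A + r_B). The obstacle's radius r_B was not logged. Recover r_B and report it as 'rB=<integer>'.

m = 1328
d = (-17, 3);  v_rel = (-12, 2),  |v_rel|² = 148
v_rel×d = (-12)·(3) − (2)·(-17) = -2
since m = R²·148 − (-2)²:  R² = (4 + 1328) / 148 = 9
R = √9 = 3  ⇒  r_B = 3 − 1 = 2

rB=2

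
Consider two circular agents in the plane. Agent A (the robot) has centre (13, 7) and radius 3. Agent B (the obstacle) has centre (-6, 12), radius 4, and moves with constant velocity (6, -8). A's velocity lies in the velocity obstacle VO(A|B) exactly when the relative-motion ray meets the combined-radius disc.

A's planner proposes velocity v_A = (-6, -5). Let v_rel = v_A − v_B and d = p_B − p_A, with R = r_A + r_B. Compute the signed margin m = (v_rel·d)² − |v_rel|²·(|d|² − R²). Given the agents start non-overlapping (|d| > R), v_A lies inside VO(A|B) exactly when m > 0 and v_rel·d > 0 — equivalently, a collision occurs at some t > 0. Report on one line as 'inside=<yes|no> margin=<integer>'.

d = (-19, 5),  |d|² = 386;  R = 3+4 = 7,  c = 386−7² = 337
v_rel = (-12, 3),  |v_rel|² = 153;  v_rel·d = (-12)·(-19) + (3)·(5) = 243
153·t² − 486·t + 337 = 0  ⇒  m = 243² − 153·337 = 7488
m = 7488 > 0,  v_rel·d = 243 > 0  ⇒  inside

inside=yes margin=7488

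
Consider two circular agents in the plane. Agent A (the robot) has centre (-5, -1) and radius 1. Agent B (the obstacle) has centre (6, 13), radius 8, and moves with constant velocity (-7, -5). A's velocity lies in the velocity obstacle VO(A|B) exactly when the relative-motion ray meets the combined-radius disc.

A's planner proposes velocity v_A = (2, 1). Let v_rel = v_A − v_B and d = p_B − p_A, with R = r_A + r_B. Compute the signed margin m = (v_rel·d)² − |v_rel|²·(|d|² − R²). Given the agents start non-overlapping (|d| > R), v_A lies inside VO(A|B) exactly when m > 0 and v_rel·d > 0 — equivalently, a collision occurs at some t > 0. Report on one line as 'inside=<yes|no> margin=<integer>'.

d = (11, 14),  |d|² = 317;  R = 1+8 = 9,  c = 317−9² = 236
v_rel = (9, 6),  |v_rel|² = 117;  v_rel·d = (9)·(11) + (6)·(14) = 183
117·t² − 366·t + 236 = 0  ⇒  m = 183² − 117·236 = 5877
m = 5877 > 0,  v_rel·d = 183 > 0  ⇒  inside

inside=yes margin=5877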